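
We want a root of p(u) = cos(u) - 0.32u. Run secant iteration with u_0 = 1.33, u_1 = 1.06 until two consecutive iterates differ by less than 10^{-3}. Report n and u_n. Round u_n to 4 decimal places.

p(1.33) = -0.187124, p(1.06) = 0.149672
u_2 = 1.060000 − 0.149672·(-0.270000)/(0.336796) = 1.179988;  |Δ| = 0.119988
p(1.179988) = 0.003340
u_3 = 1.179988 − 0.003340·(0.119988)/(-0.146332) = 1.182727;  |Δ| = 0.002739
p(1.182727) = -0.000070
u_4 = 1.182727 − (-0.000070)·(0.002739)/(-0.003410) = 1.182670;  |Δ| = 0.000056
|u_4 − u_3| = 0.000056 < 10^{-3}

n = 4, u_n = 1.1827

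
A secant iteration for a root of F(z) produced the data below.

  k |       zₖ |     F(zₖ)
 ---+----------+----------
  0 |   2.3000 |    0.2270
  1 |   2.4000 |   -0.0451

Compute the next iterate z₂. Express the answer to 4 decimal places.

z₂ = 2.4000 − (-0.0451)·(2.4000 − 2.3000) / (-0.0451 − 0.2270)
   = 2.4000 − (-0.004510)/(-0.272100) = 2.383425

2.3834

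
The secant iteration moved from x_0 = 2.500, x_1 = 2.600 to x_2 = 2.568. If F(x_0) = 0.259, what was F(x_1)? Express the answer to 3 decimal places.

-0.122

The secant line through (2.500, 0.259) and (2.600, F(x_1)) crosses zero at x_2 = 2.568.
So (2.500, 0.259), (2.600, F(x_1)), (2.568, 0) are collinear:
F(x_1) = 0.259 · (2.600 − 2.568) / (2.500 − 2.568) = 0.259 · (0.03200)/(-0.06800) = -0.12188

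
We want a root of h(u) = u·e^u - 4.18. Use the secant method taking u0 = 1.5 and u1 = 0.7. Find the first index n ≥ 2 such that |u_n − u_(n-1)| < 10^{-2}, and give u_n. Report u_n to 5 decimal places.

h(1.5) = 2.5425336, h(0.7) = -2.7703731
u2 = 0.7000000 − (-2.7703731)·(-0.8000000)/(-5.3129067) = 1.1171537;  |Δ| = 0.4171537
h(1.1171537) = -0.7658187
u3 = 1.1171537 − (-0.7658187)·(0.4171537)/(2.0045544) = 1.2765228;  |Δ| = 0.1593691
h(1.2765228) = 0.3952556
u4 = 1.2765228 − 0.3952556·(0.1593691)/(1.1610743) = 1.2222700;  |Δ| = 0.0542528
h(1.2222700) = -0.0305337
u5 = 1.2222700 − (-0.0305337)·(-0.0542528)/(-0.4257893) = 1.2261605;  |Δ| = 0.0038905
|u5 − u4| = 0.0038905 < 10^{-2}

n = 5, u_n = 1.22616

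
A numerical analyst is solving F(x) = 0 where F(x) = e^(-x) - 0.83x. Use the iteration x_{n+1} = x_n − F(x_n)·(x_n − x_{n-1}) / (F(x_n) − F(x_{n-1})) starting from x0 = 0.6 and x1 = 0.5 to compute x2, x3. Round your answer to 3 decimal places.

0.636, 0.637

F(0.6) = 0.05081, F(0.5) = 0.19153
x2 = 0.50000 − 0.19153·(0.50000 − 0.60000) / (0.19153 − 0.05081) = 0.50000 − (-0.01915)/(0.14072) = 0.63611
F(0.63611) = 0.00138
x3 = 0.63611 − 0.00138·(0.63611 − 0.50000) / (0.00138 − 0.19153) = 0.63611 − (0.00019)/(-0.19015) = 0.63710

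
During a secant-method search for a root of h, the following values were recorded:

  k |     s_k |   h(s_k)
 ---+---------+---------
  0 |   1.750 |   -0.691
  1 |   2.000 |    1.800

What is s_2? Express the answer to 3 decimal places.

s_2 = 2.000 − 1.800·(2.000 − 1.750) / (1.800 − (-0.691))
   = 2.000 − (0.45000)/(2.49100) = 1.81935

1.819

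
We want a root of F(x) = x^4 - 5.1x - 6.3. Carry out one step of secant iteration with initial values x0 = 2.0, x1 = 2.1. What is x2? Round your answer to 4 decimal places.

2.0170

F(2.0) = -0.500000, F(2.1) = 2.438100
x2 = 2.100000 − 2.438100·(2.100000 − 2.000000) / (2.438100 − (-0.500000)) = 2.100000 − (0.243810)/(2.938100) = 2.017018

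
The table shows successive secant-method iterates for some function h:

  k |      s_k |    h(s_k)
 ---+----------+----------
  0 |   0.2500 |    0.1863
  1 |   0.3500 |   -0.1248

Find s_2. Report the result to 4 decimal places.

s_2 = 0.3500 − (-0.1248)·(0.3500 − 0.2500) / (-0.1248 − 0.1863)
   = 0.3500 − (-0.012480)/(-0.311100) = 0.309884

0.3099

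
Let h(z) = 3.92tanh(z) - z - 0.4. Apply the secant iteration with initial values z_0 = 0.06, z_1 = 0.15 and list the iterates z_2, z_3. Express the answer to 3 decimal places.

0.138, 0.138

h(0.06) = -0.22508, h(0.15) = 0.03363
z_2 = 0.15000 − 0.03363·(0.15000 − 0.06000) / (0.03363 − (-0.22508)) = 0.15000 − (0.00303)/(0.25871) = 0.13830
h(0.13830) = 0.00041
z_3 = 0.13830 − 0.00041·(0.13830 − 0.15000) / (0.00041 − 0.03363) = 0.13830 − (0.00000)/(-0.03322) = 0.13816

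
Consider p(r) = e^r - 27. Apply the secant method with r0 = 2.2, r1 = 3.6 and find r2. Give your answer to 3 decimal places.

p(2.2) = -17.97499, p(3.6) = 9.59823
r2 = 3.60000 − 9.59823·(3.60000 − 2.20000) / (9.59823 − (-17.97499)) = 3.60000 − (13.43753)/(27.57322) = 3.11266

3.113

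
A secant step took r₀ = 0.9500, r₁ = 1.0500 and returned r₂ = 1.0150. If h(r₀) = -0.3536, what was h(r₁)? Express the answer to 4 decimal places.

0.1904

The secant line through (0.9500, -0.3536) and (1.0500, h(r₁)) crosses zero at r₂ = 1.0150.
So (0.9500, -0.3536), (1.0500, h(r₁)), (1.0150, 0) are collinear:
h(r₁) = -0.3536 · (1.0500 − 1.0150) / (0.9500 − 1.0150) = -0.3536 · (0.035000)/(-0.065000) = 0.190400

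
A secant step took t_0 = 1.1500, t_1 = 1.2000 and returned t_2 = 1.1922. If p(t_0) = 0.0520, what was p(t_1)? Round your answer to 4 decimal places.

The secant line through (1.1500, 0.0520) and (1.2000, p(t_1)) crosses zero at t_2 = 1.1922.
So (1.1500, 0.0520), (1.2000, p(t_1)), (1.1922, 0) are collinear:
p(t_1) = 0.0520 · (1.2000 − 1.1922) / (1.1500 − 1.1922) = 0.0520 · (0.007800)/(-0.042200) = -0.009611

-0.0096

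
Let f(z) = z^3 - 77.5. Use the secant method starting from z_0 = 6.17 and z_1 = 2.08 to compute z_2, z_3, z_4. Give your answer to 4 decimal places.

3.3203, 5.1577, 4.0672

f(6.17) = 157.385113, f(2.08) = -68.501088
z_2 = 2.080000 − (-68.501088)·(2.080000 − 6.170000) / (-68.501088 − 157.385113) = 2.080000 − (280.169450)/(-225.886201) = 3.320312
f(3.320312) = -40.895302
z_3 = 3.320312 − (-40.895302)·(3.320312 − 2.080000) / (-40.895302 − (-68.501088)) = 3.320312 − (-50.722949)/(27.605786) = 5.157715
f(5.157715) = 59.705671
z_4 = 5.157715 − 59.705671·(5.157715 − 3.320312) / (59.705671 − (-40.895302)) = 5.157715 − (109.703367)/(100.600973) = 4.067235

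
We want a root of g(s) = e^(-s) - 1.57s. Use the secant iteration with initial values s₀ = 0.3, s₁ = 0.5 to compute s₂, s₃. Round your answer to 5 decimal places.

g(0.3) = 0.2698182, g(0.5) = -0.1784693
s₂ = 0.5000000 − (-0.1784693)·(0.5000000 − 0.3000000) / (-0.1784693 − 0.2698182) = 0.5000000 − (-0.0356939)/(-0.4482876) = 0.4203773
g(0.4203773) = -0.0031934
s₃ = 0.4203773 − (-0.0031934)·(0.4203773 − 0.5000000) / (-0.0031934 − (-0.1784693)) = 0.4203773 − (0.0002543)/(0.1752760) = 0.4189266

0.42038, 0.41893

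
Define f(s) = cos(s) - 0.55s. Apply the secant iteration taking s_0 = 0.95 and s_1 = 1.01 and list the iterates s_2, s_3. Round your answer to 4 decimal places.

0.9929, 0.9930

f(0.95) = 0.059183, f(1.01) = -0.023639
s_2 = 1.010000 − (-0.023639)·(1.010000 − 0.950000) / (-0.023639 − 0.059183) = 1.010000 − (-0.001418)/(-0.082822) = 0.992875
f(0.992875) = 0.000203
s_3 = 0.992875 − 0.000203·(0.992875 − 1.010000) / (0.000203 − (-0.023639)) = 0.992875 − (-0.000003)/(0.023842) = 0.993021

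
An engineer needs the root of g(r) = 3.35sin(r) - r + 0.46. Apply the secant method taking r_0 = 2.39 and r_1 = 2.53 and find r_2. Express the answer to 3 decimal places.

2.489

g(2.39) = 0.35739, g(2.53) = -0.14652
r_2 = 2.53000 − (-0.14652)·(2.53000 − 2.39000) / (-0.14652 − 0.35739) = 2.53000 − (-0.02051)/(-0.50391) = 2.48929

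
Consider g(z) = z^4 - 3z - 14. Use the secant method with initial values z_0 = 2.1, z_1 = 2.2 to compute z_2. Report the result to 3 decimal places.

g(2.1) = -0.85190, g(2.2) = 2.82560
z_2 = 2.20000 − 2.82560·(2.20000 − 2.10000) / (2.82560 − (-0.85190)) = 2.20000 − (0.28256)/(3.67750) = 2.12317

2.123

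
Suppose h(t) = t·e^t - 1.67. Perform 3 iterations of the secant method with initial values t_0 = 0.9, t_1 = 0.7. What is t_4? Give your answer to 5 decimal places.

0.77182

h(0.9) = 0.5436428, h(0.7) = -0.2603731
t_2 = 0.7000000 − (-0.2603731)·(0.7000000 − 0.9000000) / (-0.2603731 − 0.5436428) = 0.7000000 − (0.0520746)/(-0.8040159) = 0.7647681
h(0.7647681) = -0.0268986
t_3 = 0.7647681 − (-0.0268986)·(0.7647681 − 0.7000000) / (-0.0268986 − (-0.2603731)) = 0.7647681 − (-0.0017422)/(0.2334746) = 0.7722301
h(0.7722301) = 0.0015600
t_4 = 0.7722301 − 0.0015600·(0.7722301 − 0.7647681) / (0.0015600 − (-0.0268986)) = 0.7722301 − (0.0000116)/(0.0284585) = 0.7718210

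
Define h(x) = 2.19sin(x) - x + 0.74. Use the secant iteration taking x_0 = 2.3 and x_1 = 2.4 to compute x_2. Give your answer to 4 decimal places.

h(2.3) = 0.073094, h(2.4) = -0.180736
x_2 = 2.400000 − (-0.180736)·(2.400000 − 2.300000) / (-0.180736 − 0.073094) = 2.400000 − (-0.018074)/(-0.253830) = 2.328797

2.3288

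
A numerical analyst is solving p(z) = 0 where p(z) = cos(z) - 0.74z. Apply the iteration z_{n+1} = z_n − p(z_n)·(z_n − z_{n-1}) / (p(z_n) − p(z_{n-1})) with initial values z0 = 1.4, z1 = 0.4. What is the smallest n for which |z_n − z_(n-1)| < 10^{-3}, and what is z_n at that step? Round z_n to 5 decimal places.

n = 5, z_n = 0.87068

p(1.4) = -0.8660329, p(0.4) = 0.6250610
z2 = 0.4000000 − 0.6250610·(-1.0000000)/(1.4910939) = 0.8191963;  |Δ| = 0.4191963
p(0.8191963) = 0.0766034
z3 = 0.8191963 − 0.0766034·(0.4191963)/(-0.5484576) = 0.8777457;  |Δ| = 0.0585494
p(0.8777457) = -0.0106447
z4 = 0.8777457 − (-0.0106447)·(0.0585494)/(-0.0872481) = 0.8706023;  |Δ| = 0.0071433
p(0.8706023) = 0.0001204
z5 = 0.8706023 − 0.0001204·(-0.0071433)/(0.0107651) = 0.8706822;  |Δ| = 0.0000799
|z5 − z4| = 0.0000799 < 10^{-3}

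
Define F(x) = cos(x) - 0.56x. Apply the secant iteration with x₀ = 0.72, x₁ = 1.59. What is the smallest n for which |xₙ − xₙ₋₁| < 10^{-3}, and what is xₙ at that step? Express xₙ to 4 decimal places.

n = 5, xₙ = 0.9859

F(0.72) = 0.348606, F(1.59) = -0.909602
x₂ = 1.590000 − (-0.909602)·(0.870000)/(-1.258208) = 0.961047;  |Δ| = 0.628953
F(0.961047) = 0.034476
x₃ = 0.961047 − 0.034476·(-0.628953)/(0.944079) = 0.984015;  |Δ| = 0.022968
F(0.984015) = 0.002635
x₄ = 0.984015 − 0.002635·(0.022968)/(-0.031841) = 0.985916;  |Δ| = 0.001901
F(0.985916) = -0.000013
x₅ = 0.985916 − (-0.000013)·(0.001901)/(-0.002649) = 0.985906;  |Δ| = 0.000009
|x₅ − x₄| = 0.000009 < 10^{-3}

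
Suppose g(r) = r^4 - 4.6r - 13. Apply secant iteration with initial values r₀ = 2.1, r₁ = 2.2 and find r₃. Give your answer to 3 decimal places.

g(2.1) = -3.21190, g(2.2) = 0.30560
r₂ = 2.20000 − 0.30560·(2.20000 − 2.10000) / (0.30560 − (-3.21190)) = 2.20000 − (0.03056)/(3.51750) = 2.19131
g(2.19131) = -0.02229
r₃ = 2.19131 − (-0.02229)·(2.19131 − 2.20000) / (-0.02229 − 0.30560) = 2.19131 − (0.00019)/(-0.32789) = 2.19190

2.192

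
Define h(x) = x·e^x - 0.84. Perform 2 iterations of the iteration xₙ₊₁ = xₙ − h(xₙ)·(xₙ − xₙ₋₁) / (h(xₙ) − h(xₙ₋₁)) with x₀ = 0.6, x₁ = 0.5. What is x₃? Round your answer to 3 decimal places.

h(0.6) = 0.25327, h(0.5) = -0.01564
x₂ = 0.50000 − (-0.01564)·(0.50000 − 0.60000) / (-0.01564 − 0.25327) = 0.50000 − (0.00156)/(-0.26891) = 0.50582
h(0.50582) = -0.00119
x₃ = 0.50582 − (-0.00119)·(0.50582 − 0.50000) / (-0.00119 − (-0.01564)) = 0.50582 − (-0.00001)/(0.01445) = 0.50629

0.506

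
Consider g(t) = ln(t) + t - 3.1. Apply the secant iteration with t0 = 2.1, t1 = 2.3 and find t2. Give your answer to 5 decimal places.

2.27738

g(2.1) = -0.2580627, g(2.3) = 0.0329091
t2 = 2.3000000 − 0.0329091·(2.3000000 − 2.1000000) / (0.0329091 − (-0.2580627)) = 2.3000000 − (0.0065818)/(0.2909718) = 2.2773799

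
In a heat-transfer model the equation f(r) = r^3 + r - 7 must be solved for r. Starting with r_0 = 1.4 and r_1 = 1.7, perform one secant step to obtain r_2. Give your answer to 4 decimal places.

f(1.4) = -2.856000, f(1.7) = -0.387000
r_2 = 1.700000 − (-0.387000)·(1.700000 − 1.400000) / (-0.387000 − (-2.856000)) = 1.700000 − (-0.116100)/(2.469000) = 1.747023

1.7470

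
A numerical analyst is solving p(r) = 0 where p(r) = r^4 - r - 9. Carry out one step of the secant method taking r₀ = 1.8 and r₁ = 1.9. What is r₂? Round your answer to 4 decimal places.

p(1.8) = -0.302400, p(1.9) = 2.132100
r₂ = 1.900000 − 2.132100·(1.900000 − 1.800000) / (2.132100 − (-0.302400)) = 1.900000 − (0.213210)/(2.434500) = 1.812421

1.8124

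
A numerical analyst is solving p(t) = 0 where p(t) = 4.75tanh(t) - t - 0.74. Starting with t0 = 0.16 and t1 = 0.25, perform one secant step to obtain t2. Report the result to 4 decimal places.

0.2012

p(0.16) = -0.146420, p(0.25) = 0.173364
t2 = 0.250000 − 0.173364·(0.250000 − 0.160000) / (0.173364 − (-0.146420)) = 0.250000 − (0.015603)/(0.319783) = 0.201208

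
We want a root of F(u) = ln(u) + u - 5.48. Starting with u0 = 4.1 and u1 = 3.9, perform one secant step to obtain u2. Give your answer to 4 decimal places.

4.0752

F(4.1) = 0.030987, F(3.9) = -0.219023
u2 = 3.900000 − (-0.219023)·(3.900000 − 4.100000) / (-0.219023 − 0.030987) = 3.900000 − (0.043805)/(-0.250010) = 4.075211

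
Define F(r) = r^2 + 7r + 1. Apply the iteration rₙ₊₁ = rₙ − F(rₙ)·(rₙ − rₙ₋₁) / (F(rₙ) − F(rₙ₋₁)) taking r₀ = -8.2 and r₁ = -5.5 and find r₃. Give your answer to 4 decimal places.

-6.9266

F(-8.2) = 10.840000, F(-5.5) = -7.250000
r₂ = -5.500000 − (-7.250000)·(-5.500000 − (-8.200000)) / (-7.250000 − 10.840000) = -5.500000 − (-19.575000)/(-18.090000) = -6.582090
F(-6.582090) = -1.750724
r₃ = -6.582090 − (-1.750724)·(-6.582090 − (-5.500000)) / (-1.750724 − (-7.250000)) = -6.582090 − (1.894440)/(5.499276) = -6.926579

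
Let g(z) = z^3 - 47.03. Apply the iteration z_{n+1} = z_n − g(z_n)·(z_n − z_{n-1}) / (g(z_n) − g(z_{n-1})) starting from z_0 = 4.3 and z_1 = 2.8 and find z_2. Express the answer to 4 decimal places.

3.4536

g(4.3) = 32.477000, g(2.8) = -25.078000
z_2 = 2.800000 − (-25.078000)·(2.800000 − 4.300000) / (-25.078000 − 32.477000) = 2.800000 − (37.617000)/(-57.555000) = 3.453584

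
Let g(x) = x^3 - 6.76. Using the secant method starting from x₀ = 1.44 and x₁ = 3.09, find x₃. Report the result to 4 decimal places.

g(1.44) = -3.774016, g(3.09) = 22.743629
x₂ = 3.090000 − 22.743629·(3.090000 − 1.440000) / (22.743629 − (-3.774016)) = 3.090000 − (37.526988)/(26.517645) = 1.674830
g(1.674830) = -2.062013
x₃ = 1.674830 − (-2.062013)·(1.674830 − 3.090000) / (-2.062013 − 22.743629) = 1.674830 − (2.918099)/(-24.805642) = 1.792468

1.7925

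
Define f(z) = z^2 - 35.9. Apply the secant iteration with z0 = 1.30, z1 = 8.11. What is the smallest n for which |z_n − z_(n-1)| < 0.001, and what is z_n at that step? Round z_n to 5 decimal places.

n = 6, z_n = 5.99166

f(1.30) = -34.2100000, f(8.11) = 29.8721000
z2 = 8.1100000 − 29.8721000·(6.8100000)/(64.0821000) = 4.9354942;  |Δ| = 3.1745058
f(4.9354942) = -11.5408974
z3 = 4.9354942 − (-11.5408974)·(-3.1745058)/(-41.4129974) = 5.8201596;  |Δ| = 0.8846654
f(5.8201596) = -2.0257426
z4 = 5.8201596 − (-2.0257426)·(0.8846654)/(9.5151548) = 6.0085017;  |Δ| = 0.1883421
f(6.0085017) = 0.2020925
z5 = 6.0085017 − 0.2020925·(0.1883421)/(2.2278351) = 5.9914167;  |Δ| = 0.0170850
f(5.9914167) = -0.0029259
z6 = 5.9914167 − (-0.0029259)·(-0.0170850)/(-0.2050184) = 5.9916605;  |Δ| = 0.0002438
|z6 − z5| = 0.0002438 < 0.001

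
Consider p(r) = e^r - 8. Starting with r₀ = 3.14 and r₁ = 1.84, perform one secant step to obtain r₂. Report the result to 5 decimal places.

1.97176

p(3.14) = 15.1038669, p(1.84) = -1.7034617
r₂ = 1.8400000 − (-1.7034617)·(1.8400000 − 3.1400000) / (-1.7034617 − 15.1038669) = 1.8400000 − (2.2145003)/(-16.8073286) = 1.9717580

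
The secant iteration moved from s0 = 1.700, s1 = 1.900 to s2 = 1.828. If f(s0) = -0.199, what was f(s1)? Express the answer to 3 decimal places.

The secant line through (1.700, -0.199) and (1.900, f(s1)) crosses zero at s2 = 1.828.
So (1.700, -0.199), (1.900, f(s1)), (1.828, 0) are collinear:
f(s1) = -0.199 · (1.900 − 1.828) / (1.700 − 1.828) = -0.199 · (0.07200)/(-0.12800) = 0.11194

0.112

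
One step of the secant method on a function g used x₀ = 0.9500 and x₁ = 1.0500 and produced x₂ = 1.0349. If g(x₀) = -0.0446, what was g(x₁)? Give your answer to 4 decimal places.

0.0079

The secant line through (0.9500, -0.0446) and (1.0500, g(x₁)) crosses zero at x₂ = 1.0349.
So (0.9500, -0.0446), (1.0500, g(x₁)), (1.0349, 0) are collinear:
g(x₁) = -0.0446 · (1.0500 − 1.0349) / (0.9500 − 1.0349) = -0.0446 · (0.015100)/(-0.084900) = 0.007932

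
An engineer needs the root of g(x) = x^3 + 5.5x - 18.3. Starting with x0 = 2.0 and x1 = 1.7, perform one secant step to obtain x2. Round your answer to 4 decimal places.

1.9557

g(2.0) = 0.700000, g(1.7) = -4.037000
x2 = 1.700000 − (-4.037000)·(1.700000 − 2.000000) / (-4.037000 − 0.700000) = 1.700000 − (1.211100)/(-4.737000) = 1.955668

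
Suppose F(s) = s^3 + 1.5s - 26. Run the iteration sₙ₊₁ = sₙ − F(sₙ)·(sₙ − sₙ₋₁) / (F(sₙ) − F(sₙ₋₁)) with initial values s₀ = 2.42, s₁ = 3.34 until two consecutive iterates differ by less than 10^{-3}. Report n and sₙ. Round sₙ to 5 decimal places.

n = 5, sₙ = 2.79391

F(2.42) = -8.1975120, F(3.34) = 16.2697040
s₂ = 3.3400000 − 16.2697040·(0.9200000)/(24.4672160) = 2.7282374;  |Δ| = 0.6117626
F(2.7282374) = -1.6006109
s₃ = 2.7282374 − (-1.6006109)·(-0.6117626)/(-17.8703149) = 2.7830318;  |Δ| = 0.0547944
F(2.7830318) = -0.2701297
s₄ = 2.7830318 − (-0.2701297)·(0.0547944)/(1.3304812) = 2.7941568;  |Δ| = 0.0111250
F(2.7941568) = 0.0060908
s₅ = 2.7941568 − 0.0060908·(0.0111250)/(0.2762206) = 2.7939115;  |Δ| = 0.0002453
|s₅ − s₄| = 0.0002453 < 10^{-3}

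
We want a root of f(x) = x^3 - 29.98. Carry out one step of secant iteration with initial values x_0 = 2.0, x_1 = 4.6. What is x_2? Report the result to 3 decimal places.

f(2.0) = -21.98000, f(4.6) = 67.35600
x_2 = 4.60000 − 67.35600·(4.60000 − 2.00000) / (67.35600 − (-21.98000)) = 4.60000 − (175.12560)/(89.33600) = 2.63970

2.640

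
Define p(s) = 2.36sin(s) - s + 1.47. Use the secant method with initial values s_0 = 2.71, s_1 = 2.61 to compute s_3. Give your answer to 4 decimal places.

p(2.71) = -0.252770, p(2.61) = 0.056300
s_2 = 2.610000 − 0.056300·(2.610000 − 2.710000) / (0.056300 − (-0.252770)) = 2.610000 − (-0.005630)/(0.309070) = 2.628216
p(2.628216) = 0.000831
s_3 = 2.628216 − 0.000831·(2.628216 − 2.610000) / (0.000831 − 0.056300) = 2.628216 − (0.000015)/(-0.055470) = 2.628489

2.6285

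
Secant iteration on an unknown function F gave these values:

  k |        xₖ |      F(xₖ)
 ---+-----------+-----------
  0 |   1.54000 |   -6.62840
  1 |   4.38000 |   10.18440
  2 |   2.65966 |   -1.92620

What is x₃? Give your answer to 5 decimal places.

2.93328

x₃ = 2.65966 − (-1.92620)·(2.65966 − 4.38000) / (-1.92620 − 10.18440)
   = 2.65966 − (3.3137189)/(-12.1106000) = 2.9332814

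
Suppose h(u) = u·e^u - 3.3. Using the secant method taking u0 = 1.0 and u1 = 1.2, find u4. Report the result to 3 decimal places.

h(1.0) = -0.58172, h(1.2) = 0.68414
u2 = 1.20000 − 0.68414·(1.20000 − 1.00000) / (0.68414 − (-0.58172)) = 1.20000 − (0.13683)/(1.26586) = 1.09191
h(1.09191) = -0.04616
u3 = 1.09191 − (-0.04616)·(1.09191 − 1.20000) / (-0.04616 − 0.68414) = 1.09191 − (0.00499)/(-0.73030) = 1.09874
h(1.09874) = -0.00335
u4 = 1.09874 − (-0.00335)·(1.09874 − 1.09191) / (-0.00335 − (-0.04616)) = 1.09874 − (-0.00002)/(0.04280) = 1.09928

1.099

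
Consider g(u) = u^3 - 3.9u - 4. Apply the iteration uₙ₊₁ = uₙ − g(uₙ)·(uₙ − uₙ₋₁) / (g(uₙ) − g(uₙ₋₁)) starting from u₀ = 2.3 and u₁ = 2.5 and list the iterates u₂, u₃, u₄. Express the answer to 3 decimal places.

g(2.3) = -0.80300, g(2.5) = 1.87500
u₂ = 2.50000 − 1.87500·(2.50000 − 2.30000) / (1.87500 − (-0.80300)) = 2.50000 − (0.37500)/(2.67800) = 2.35997
g(2.35997) = -0.06013
u₃ = 2.35997 − (-0.06013)·(2.35997 − 2.50000) / (-0.06013 − 1.87500) = 2.35997 − (0.00842)/(-1.93513) = 2.36432
g(2.36432) = -0.00426
u₄ = 2.36432 − (-0.00426)·(2.36432 − 2.35997) / (-0.00426 − (-0.06013)) = 2.36432 − (-0.00002)/(0.05586) = 2.36465

2.360, 2.364, 2.365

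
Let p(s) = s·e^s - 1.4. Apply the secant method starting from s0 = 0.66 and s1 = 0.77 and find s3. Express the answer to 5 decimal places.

0.69706

p(0.66) = -0.1230371, p(0.77) = 0.2630200
s2 = 0.7700000 − 0.2630200·(0.7700000 − 0.6600000) / (0.2630200 − (-0.1230371)) = 0.7700000 − (0.0289322)/(0.3860571) = 0.6950572
p(0.6950572) = -0.0072279
s3 = 0.6950572 − (-0.0072279)·(0.6950572 − 0.7700000) / (-0.0072279 − 0.2630200) = 0.6950572 − (0.0005417)/(-0.2702480) = 0.6970616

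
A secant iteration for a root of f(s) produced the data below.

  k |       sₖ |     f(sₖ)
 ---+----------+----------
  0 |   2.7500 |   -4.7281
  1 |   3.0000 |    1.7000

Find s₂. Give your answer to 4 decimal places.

s₂ = 3.0000 − 1.7000·(3.0000 − 2.7500) / (1.7000 − (-4.7281))
   = 3.0000 − (0.425000)/(6.428100) = 2.933884

2.9339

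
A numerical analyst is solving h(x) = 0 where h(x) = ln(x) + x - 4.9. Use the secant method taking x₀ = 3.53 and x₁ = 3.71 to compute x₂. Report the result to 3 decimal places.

3.615

h(3.53) = -0.10870, h(3.71) = 0.12103
x₂ = 3.71000 − 0.12103·(3.71000 − 3.53000) / (0.12103 − (-0.10870)) = 3.71000 − (0.02179)/(0.22973) = 3.61517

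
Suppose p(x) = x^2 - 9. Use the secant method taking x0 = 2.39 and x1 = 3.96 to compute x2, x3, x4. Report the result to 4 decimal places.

2.9078, 2.9871, 3.0002

p(2.39) = -3.287900, p(3.96) = 6.681600
x2 = 3.960000 − 6.681600·(3.960000 − 2.390000) / (6.681600 − (-3.287900)) = 3.960000 − (10.490112)/(9.969500) = 2.907780
p(2.907780) = -0.544818
x3 = 2.907780 − (-0.544818)·(2.907780 − 3.960000) / (-0.544818 − 6.681600) = 2.907780 − (0.573269)/(-7.226418) = 2.987109
p(2.987109) = -0.077179
x4 = 2.987109 − (-0.077179)·(2.987109 − 2.907780) / (-0.077179 − (-0.544818)) = 2.987109 − (-0.006123)/(0.467639) = 3.000202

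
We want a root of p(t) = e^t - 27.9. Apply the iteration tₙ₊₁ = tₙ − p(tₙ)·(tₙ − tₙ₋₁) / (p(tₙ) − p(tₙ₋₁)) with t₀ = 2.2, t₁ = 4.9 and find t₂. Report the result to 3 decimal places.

2.607

p(2.2) = -18.87499, p(4.9) = 106.38978
t₂ = 4.90000 − 106.38978·(4.90000 − 2.20000) / (106.38978 − (-18.87499)) = 4.90000 − (287.25241)/(125.26477) = 2.60684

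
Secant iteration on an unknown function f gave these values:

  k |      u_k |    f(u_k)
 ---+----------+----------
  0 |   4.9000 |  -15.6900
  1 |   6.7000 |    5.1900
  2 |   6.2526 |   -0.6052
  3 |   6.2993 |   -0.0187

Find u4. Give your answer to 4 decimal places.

6.3008

u4 = 6.2993 − (-0.0187)·(6.2993 − 6.2526) / (-0.0187 − (-0.6052))
   = 6.2993 − (-0.000873)/(0.586500) = 6.300789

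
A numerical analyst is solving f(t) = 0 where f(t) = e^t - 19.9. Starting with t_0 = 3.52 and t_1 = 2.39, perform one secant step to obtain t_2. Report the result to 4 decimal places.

f(3.52) = 13.884428, f(2.39) = -8.986506
t_2 = 2.390000 − (-8.986506)·(2.390000 − 3.520000) / (-8.986506 − 13.884428) = 2.390000 − (10.154752)/(-22.870935) = 2.834002

2.8340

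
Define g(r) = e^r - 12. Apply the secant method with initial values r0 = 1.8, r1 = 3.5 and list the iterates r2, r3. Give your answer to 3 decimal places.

2.174, 2.349

g(1.8) = -5.95035, g(3.5) = 21.11545
r2 = 3.50000 − 21.11545·(3.50000 − 1.80000) / (21.11545 − (-5.95035)) = 3.50000 − (35.89627)/(27.06580) = 2.17374
g(2.17374) = -3.20889
r3 = 2.17374 − (-3.20889)·(2.17374 − 3.50000) / (-3.20889 − 21.11545) = 2.17374 − (4.25582)/(-24.32434) = 2.34870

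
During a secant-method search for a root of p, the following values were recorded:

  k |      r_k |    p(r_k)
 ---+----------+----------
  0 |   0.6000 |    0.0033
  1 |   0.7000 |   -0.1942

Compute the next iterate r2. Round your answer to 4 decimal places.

0.6017

r2 = 0.7000 − (-0.1942)·(0.7000 − 0.6000) / (-0.1942 − 0.0033)
   = 0.7000 − (-0.019420)/(-0.197500) = 0.601671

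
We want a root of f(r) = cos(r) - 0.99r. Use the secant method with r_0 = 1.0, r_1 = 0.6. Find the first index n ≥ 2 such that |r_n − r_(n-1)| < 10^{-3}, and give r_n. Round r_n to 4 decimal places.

n = 4, r_n = 0.7435

f(1.0) = -0.449698, f(0.6) = 0.231336
r_2 = 0.600000 − 0.231336·(-0.400000)/(0.681033) = 0.735873;  |Δ| = 0.135873
f(0.735873) = 0.012730
r_3 = 0.735873 − 0.012730·(0.135873)/(-0.218605) = 0.743786;  |Δ| = 0.007912
f(0.743786) = -0.000437
r_4 = 0.743786 − (-0.000437)·(0.007912)/(-0.013168) = 0.743523;  |Δ| = 0.000263
|r_4 − r_3| = 0.000263 < 10^{-3}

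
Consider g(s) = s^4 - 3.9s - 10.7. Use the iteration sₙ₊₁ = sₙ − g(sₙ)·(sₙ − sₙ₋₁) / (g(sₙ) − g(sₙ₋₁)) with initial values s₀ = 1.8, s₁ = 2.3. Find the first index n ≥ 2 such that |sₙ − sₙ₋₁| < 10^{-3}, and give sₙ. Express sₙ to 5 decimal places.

n = 5, sₙ = 2.08293

g(1.8) = -7.2224000, g(2.3) = 8.3141000
s₂ = 2.3000000 − 8.3141000·(0.5000000)/(15.5365000) = 2.0324333;  |Δ| = 0.2675667
g(2.0324333) = -1.5631041
s₃ = 2.0324333 − (-1.5631041)·(-0.2675667)/(-9.8772041) = 2.0747767;  |Δ| = 0.0423434
g(2.0747767) = -0.2612005
s₄ = 2.0747767 − (-0.2612005)·(0.0423434)/(1.3019036) = 2.0832721;  |Δ| = 0.0084953
g(2.0832721) = 0.0110343
s₅ = 2.0832721 − 0.0110343·(0.0084953)/(0.2722348) = 2.0829277;  |Δ| = 0.0003443
|s₅ − s₄| = 0.0003443 < 10^{-3}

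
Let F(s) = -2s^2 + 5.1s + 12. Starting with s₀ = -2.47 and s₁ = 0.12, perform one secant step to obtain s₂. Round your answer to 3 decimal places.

F(-2.47) = -12.79880, F(0.12) = 12.58320
s₂ = 0.12000 − 12.58320·(0.12000 − (-2.47000)) / (12.58320 − (-12.79880)) = 0.12000 − (32.59049)/(25.38200) = -1.16400

-1.164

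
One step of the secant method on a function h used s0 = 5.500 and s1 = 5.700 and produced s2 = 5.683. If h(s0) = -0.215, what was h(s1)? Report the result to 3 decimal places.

The secant line through (5.500, -0.215) and (5.700, h(s1)) crosses zero at s2 = 5.683.
So (5.500, -0.215), (5.700, h(s1)), (5.683, 0) are collinear:
h(s1) = -0.215 · (5.700 − 5.683) / (5.500 − 5.683) = -0.215 · (0.01700)/(-0.18300) = 0.01997

0.020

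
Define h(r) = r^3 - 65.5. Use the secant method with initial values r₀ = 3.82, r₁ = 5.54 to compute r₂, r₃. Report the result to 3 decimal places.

h(3.82) = -9.75703, h(5.54) = 104.53146
r₂ = 5.54000 − 104.53146·(5.54000 − 3.82000) / (104.53146 − (-9.75703)) = 5.54000 − (179.79412)/(114.28850) = 3.96684
h(3.96684) = -3.07853
r₃ = 3.96684 − (-3.07853)·(3.96684 − 5.54000) / (-3.07853 − 104.53146) = 3.96684 − (4.84303)/(-107.61000) = 4.01185

3.967, 4.012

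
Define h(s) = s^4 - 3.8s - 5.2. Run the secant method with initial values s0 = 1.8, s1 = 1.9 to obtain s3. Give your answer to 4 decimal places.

h(1.8) = -1.542400, h(1.9) = 0.612100
s2 = 1.900000 − 0.612100·(1.900000 − 1.800000) / (0.612100 − (-1.542400)) = 1.900000 − (0.061210)/(2.154500) = 1.871590
h(1.871590) = -0.042097
s3 = 1.871590 − (-0.042097)·(1.871590 − 1.900000) / (-0.042097 − 0.612100) = 1.871590 − (0.001196)/(-0.654197) = 1.873418

1.8734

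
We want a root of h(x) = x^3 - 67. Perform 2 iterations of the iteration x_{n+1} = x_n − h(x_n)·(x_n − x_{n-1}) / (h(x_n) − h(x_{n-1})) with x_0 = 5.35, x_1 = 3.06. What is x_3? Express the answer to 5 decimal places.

h(5.35) = 86.1303750, h(3.06) = -38.3473840
x_2 = 3.0600000 − (-38.3473840)·(3.0600000 − 5.3500000) / (-38.3473840 − 86.1303750) = 3.0600000 − (87.8155094)/(-124.4777590) = 3.7654715
h(3.7654715) = -13.6102252
x_3 = 3.7654715 − (-13.6102252)·(3.7654715 − 3.0600000) / (-13.6102252 − (-38.3473840)) = 3.7654715 − (-9.6016258)/(24.7371588) = 4.1536173

4.15362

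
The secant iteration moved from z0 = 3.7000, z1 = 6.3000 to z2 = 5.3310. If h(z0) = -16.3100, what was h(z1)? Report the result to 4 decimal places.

9.6900

The secant line through (3.7000, -16.3100) and (6.3000, h(z1)) crosses zero at z2 = 5.3310.
So (3.7000, -16.3100), (6.3000, h(z1)), (5.3310, 0) are collinear:
h(z1) = -16.3100 · (6.3000 − 5.3310) / (3.7000 − 5.3310) = -16.3100 · (0.969000)/(-1.631000) = 9.690000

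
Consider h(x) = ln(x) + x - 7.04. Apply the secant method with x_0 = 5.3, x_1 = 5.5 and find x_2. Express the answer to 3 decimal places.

h(5.3) = -0.07229, h(5.5) = 0.16475
x_2 = 5.50000 − 0.16475·(5.50000 − 5.30000) / (0.16475 − (-0.07229)) = 5.50000 − (0.03295)/(0.23704) = 5.36100

5.361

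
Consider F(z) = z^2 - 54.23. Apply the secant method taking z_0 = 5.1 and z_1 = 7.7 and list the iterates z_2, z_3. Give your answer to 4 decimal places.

F(5.1) = -28.220000, F(7.7) = 5.060000
z_2 = 7.700000 − 5.060000·(7.700000 − 5.100000) / (5.060000 − (-28.220000)) = 7.700000 − (13.156000)/(33.280000) = 7.304687
F(7.304687) = -0.871541
z_3 = 7.304687 − (-0.871541)·(7.304687 − 7.700000) / (-0.871541 − 5.060000) = 7.304687 − (0.344531)/(-5.931541) = 7.362772

7.3047, 7.3628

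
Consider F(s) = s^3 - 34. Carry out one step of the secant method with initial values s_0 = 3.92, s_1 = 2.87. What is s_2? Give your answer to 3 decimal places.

F(3.92) = 26.23629, F(2.87) = -10.36010
s_2 = 2.87000 − (-10.36010)·(2.87000 − 3.92000) / (-10.36010 − 26.23629) = 2.87000 − (10.87810)/(-36.59638) = 3.16725

3.167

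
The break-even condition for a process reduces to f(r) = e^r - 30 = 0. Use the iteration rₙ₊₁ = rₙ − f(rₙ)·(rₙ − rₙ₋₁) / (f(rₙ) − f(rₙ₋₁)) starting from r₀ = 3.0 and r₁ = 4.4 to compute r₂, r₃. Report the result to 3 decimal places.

3.226, 3.327

f(3.0) = -9.91446, f(4.4) = 51.45087
r₂ = 4.40000 − 51.45087·(4.40000 − 3.00000) / (51.45087 − (-9.91446)) = 4.40000 − (72.03122)/(61.36533) = 3.22619
f(3.22619) = -4.81647
r₃ = 3.22619 − (-4.81647)·(3.22619 − 4.40000) / (-4.81647 − 51.45087) = 3.22619 − (5.65361)/(-56.26733) = 3.32667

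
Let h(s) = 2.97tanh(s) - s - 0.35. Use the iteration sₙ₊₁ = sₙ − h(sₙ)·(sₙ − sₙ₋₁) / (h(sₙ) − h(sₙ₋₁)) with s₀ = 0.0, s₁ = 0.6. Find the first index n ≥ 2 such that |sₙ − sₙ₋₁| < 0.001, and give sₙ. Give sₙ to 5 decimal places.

n = 5, sₙ = 0.18059

h(0.0) = -0.3500000, h(0.6) = 0.6450372
s₂ = 0.6000000 − 0.6450372·(0.6000000)/(0.9950372) = 0.2110474;  |Δ| = 0.3889526
h(0.2110474) = 0.0566200
s₃ = 0.2110474 − 0.0566200·(-0.3889526)/(-0.5884173) = 0.1736207;  |Δ| = 0.0374266
h(0.1736207) = -0.0130867
s₄ = 0.1736207 − (-0.0130867)·(-0.0374266)/(-0.0697067) = 0.1806472;  |Δ| = 0.0070265
h(0.1806472) = 0.0001140
s₅ = 0.1806472 − 0.0001140·(0.0070265)/(0.0132007) = 0.1805865;  |Δ| = 0.0000607
|s₅ − s₄| = 0.0000607 < 0.001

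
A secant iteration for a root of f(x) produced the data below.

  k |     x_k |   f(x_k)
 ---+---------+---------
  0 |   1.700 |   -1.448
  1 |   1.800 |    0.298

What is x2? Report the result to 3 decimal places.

1.783

x2 = 1.800 − 0.298·(1.800 − 1.700) / (0.298 − (-1.448))
   = 1.800 − (0.02980)/(1.74600) = 1.78293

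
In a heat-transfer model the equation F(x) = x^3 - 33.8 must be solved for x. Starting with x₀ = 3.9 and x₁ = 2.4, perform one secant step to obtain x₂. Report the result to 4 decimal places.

F(3.9) = 25.519000, F(2.4) = -19.976000
x₂ = 2.400000 − (-19.976000)·(2.400000 − 3.900000) / (-19.976000 − 25.519000) = 2.400000 − (29.964000)/(-45.495000) = 3.058622

3.0586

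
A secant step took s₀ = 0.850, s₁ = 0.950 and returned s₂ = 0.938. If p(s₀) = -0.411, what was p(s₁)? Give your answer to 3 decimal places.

0.056

The secant line through (0.850, -0.411) and (0.950, p(s₁)) crosses zero at s₂ = 0.938.
So (0.850, -0.411), (0.950, p(s₁)), (0.938, 0) are collinear:
p(s₁) = -0.411 · (0.950 − 0.938) / (0.850 − 0.938) = -0.411 · (0.01200)/(-0.08800) = 0.05605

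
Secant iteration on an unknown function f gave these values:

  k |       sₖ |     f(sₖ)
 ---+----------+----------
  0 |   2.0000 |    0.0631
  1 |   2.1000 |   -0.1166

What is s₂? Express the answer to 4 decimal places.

2.0351

s₂ = 2.1000 − (-0.1166)·(2.1000 − 2.0000) / (-0.1166 − 0.0631)
   = 2.1000 − (-0.011660)/(-0.179700) = 2.035114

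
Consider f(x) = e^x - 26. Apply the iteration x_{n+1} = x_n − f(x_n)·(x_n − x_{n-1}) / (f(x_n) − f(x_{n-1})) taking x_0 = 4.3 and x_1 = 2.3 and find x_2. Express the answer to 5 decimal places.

2.80296

f(4.3) = 47.6997937, f(2.3) = -16.0258175
x_2 = 2.3000000 − (-16.0258175)·(2.3000000 − 4.3000000) / (-16.0258175 − 47.6997937) = 2.3000000 − (32.0516351)/(-63.7256112) = 2.8029632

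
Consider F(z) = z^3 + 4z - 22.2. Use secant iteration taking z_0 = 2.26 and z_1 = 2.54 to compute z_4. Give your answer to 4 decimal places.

2.3413

F(2.26) = -1.616824, F(2.54) = 4.347064
z_2 = 2.540000 − 4.347064·(2.540000 − 2.260000) / (4.347064 − (-1.616824)) = 2.540000 − (1.217178)/(5.963888) = 2.335909
F(2.335909) = -0.110552
z_3 = 2.335909 − (-0.110552)·(2.335909 − 2.540000) / (-0.110552 − 4.347064) = 2.335909 − (0.022563)/(-4.457616) = 2.340970
F(2.340970) = -0.007270
z_4 = 2.340970 − (-0.007270)·(2.340970 − 2.335909) / (-0.007270 − (-0.110552)) = 2.340970 − (-0.000037)/(0.103281) = 2.341327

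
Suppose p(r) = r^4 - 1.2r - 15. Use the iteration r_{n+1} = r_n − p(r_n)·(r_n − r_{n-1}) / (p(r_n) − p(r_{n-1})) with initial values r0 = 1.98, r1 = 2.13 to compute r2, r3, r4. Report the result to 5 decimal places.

p(1.98) = -2.0064638, p(2.13) = 3.0274616
r2 = 2.1300000 − 3.0274616·(2.1300000 − 1.9800000) / (3.0274616 − (-2.0064638)) = 2.1300000 − (0.4541192)/(5.0339254) = 2.0397882
p(2.0397882) = -0.1360211
r3 = 2.0397882 − (-0.1360211)·(2.0397882 − 2.1300000) / (-0.1360211 − 3.0274616) = 2.0397882 − (0.0122707)/(-3.1634827) = 2.0436671
p(2.0436671) = -0.0086198
r4 = 2.0436671 − (-0.0086198)·(2.0436671 − 2.0397882) / (-0.0086198 − (-0.1360211)) = 2.0436671 − (-0.0000334)/(0.1274012) = 2.0439295

2.03979, 2.04367, 2.04393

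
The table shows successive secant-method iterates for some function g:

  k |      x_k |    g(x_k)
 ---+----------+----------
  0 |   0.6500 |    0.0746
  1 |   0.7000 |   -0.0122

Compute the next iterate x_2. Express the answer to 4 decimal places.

0.6930

x_2 = 0.7000 − (-0.0122)·(0.7000 − 0.6500) / (-0.0122 − 0.0746)
   = 0.7000 − (-0.000610)/(-0.086800) = 0.692972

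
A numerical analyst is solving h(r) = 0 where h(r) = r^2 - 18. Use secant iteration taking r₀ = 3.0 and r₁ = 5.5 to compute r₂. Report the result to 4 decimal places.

4.0588

h(3.0) = -9.000000, h(5.5) = 12.250000
r₂ = 5.500000 − 12.250000·(5.500000 − 3.000000) / (12.250000 − (-9.000000)) = 5.500000 − (30.625000)/(21.250000) = 4.058824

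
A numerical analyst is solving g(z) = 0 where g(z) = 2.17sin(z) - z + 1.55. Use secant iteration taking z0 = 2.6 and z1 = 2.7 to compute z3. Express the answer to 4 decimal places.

2.6239

g(2.6) = 0.068638, g(2.7) = -0.222586
z2 = 2.700000 − (-0.222586)·(2.700000 − 2.600000) / (-0.222586 − 0.068638) = 2.700000 − (-0.022259)/(-0.291224) = 2.623569
g(2.623569) = 0.000938
z3 = 2.623569 − 0.000938·(2.623569 − 2.700000) / (0.000938 − (-0.222586)) = 2.623569 − (-0.000072)/(0.223523) = 2.623889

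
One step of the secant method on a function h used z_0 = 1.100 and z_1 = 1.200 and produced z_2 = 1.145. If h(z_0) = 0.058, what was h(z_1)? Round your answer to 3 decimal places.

The secant line through (1.100, 0.058) and (1.200, h(z_1)) crosses zero at z_2 = 1.145.
So (1.100, 0.058), (1.200, h(z_1)), (1.145, 0) are collinear:
h(z_1) = 0.058 · (1.200 − 1.145) / (1.100 − 1.145) = 0.058 · (0.05500)/(-0.04500) = -0.07089

-0.071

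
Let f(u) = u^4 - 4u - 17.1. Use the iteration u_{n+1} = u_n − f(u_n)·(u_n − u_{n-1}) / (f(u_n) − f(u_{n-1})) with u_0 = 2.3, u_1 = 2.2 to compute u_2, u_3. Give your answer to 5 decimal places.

f(2.3) = 1.6841000, f(2.2) = -2.4744000
u_2 = 2.2000000 − (-2.4744000)·(2.2000000 − 2.3000000) / (-2.4744000 − 1.6841000) = 2.2000000 − (0.2474400)/(-4.1585000) = 2.2595022
f(2.2595022) = -0.0734072
u_3 = 2.2595022 − (-0.0734072)·(2.2595022 − 2.2000000) / (-0.0734072 − (-2.4744000)) = 2.2595022 − (-0.0043679)/(2.4009928) = 2.2613214

2.25950, 2.26132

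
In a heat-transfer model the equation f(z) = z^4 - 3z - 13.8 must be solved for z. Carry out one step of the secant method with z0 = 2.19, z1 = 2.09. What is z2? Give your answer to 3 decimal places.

2.117

f(2.19) = 2.63258, f(2.09) = -0.98970
z2 = 2.09000 − (-0.98970)·(2.09000 − 2.19000) / (-0.98970 − 2.63258) = 2.09000 − (0.09897)/(-3.62228) = 2.11732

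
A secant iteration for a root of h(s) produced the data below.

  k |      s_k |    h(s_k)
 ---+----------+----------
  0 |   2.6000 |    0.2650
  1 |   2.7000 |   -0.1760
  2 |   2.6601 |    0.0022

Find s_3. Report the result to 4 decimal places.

2.6606

s_3 = 2.6601 − 0.0022·(2.6601 − 2.7000) / (0.0022 − (-0.1760))
   = 2.6601 − (-0.000088)/(0.178200) = 2.660593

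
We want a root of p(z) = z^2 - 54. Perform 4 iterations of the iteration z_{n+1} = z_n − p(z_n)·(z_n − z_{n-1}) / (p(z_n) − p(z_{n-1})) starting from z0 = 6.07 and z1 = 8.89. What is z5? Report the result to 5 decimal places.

p(6.07) = -17.1551000, p(8.89) = 25.0321000
z2 = 8.8900000 − 25.0321000·(8.8900000 − 6.0700000) / (25.0321000 − (-17.1551000)) = 8.8900000 − (70.5905220)/(42.1872000) = 7.2167313
p(7.2167313) = -1.9187896
z3 = 7.2167313 − (-1.9187896)·(7.2167313 − 8.8900000) / (-1.9187896 − 25.0321000) = 7.2167313 − (3.2106506)/(-26.9508896) = 7.3358610
p(7.3358610) = -0.1851441
z4 = 7.3358610 − (-0.1851441)·(7.3358610 − 7.2167313) / (-0.1851441 − (-1.9187896)) = 7.3358610 − (-0.0220562)/(1.7336455) = 7.3485834
p(7.3485834) = 0.0016775
z5 = 7.3485834 − 0.0016775·(7.3485834 − 7.3358610) / (0.0016775 − (-0.1851441)) = 7.3485834 − (0.0000213)/(0.1868215) = 7.3484691

7.34847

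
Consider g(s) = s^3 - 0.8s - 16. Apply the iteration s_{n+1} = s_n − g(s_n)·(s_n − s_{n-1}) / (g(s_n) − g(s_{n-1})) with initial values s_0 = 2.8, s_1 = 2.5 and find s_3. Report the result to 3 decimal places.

g(2.8) = 3.71200, g(2.5) = -2.37500
s_2 = 2.50000 − (-2.37500)·(2.50000 − 2.80000) / (-2.37500 − 3.71200) = 2.50000 − (0.71250)/(-6.08700) = 2.61705
g(2.61705) = -0.16954
s_3 = 2.61705 − (-0.16954)·(2.61705 − 2.50000) / (-0.16954 − (-2.37500)) = 2.61705 − (-0.01985)/(2.20546) = 2.62605

2.626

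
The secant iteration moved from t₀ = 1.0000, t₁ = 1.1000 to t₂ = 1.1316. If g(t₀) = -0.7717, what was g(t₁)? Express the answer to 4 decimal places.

-0.1853

The secant line through (1.0000, -0.7717) and (1.1000, g(t₁)) crosses zero at t₂ = 1.1316.
So (1.0000, -0.7717), (1.1000, g(t₁)), (1.1316, 0) are collinear:
g(t₁) = -0.7717 · (1.1000 − 1.1316) / (1.0000 − 1.1316) = -0.7717 · (-0.031600)/(-0.131600) = -0.185302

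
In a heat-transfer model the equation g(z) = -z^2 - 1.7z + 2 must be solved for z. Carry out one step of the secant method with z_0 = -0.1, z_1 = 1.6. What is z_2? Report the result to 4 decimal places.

g(-0.1) = 2.160000, g(1.6) = -3.280000
z_2 = 1.600000 − (-3.280000)·(1.600000 − (-0.100000)) / (-3.280000 − 2.160000) = 1.600000 − (-5.576000)/(-5.440000) = 0.575000

0.5750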